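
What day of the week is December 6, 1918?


Friday

Zeller's congruence:
q=6, m=12, k=18, j=19
h = (6 + ⌊13×13/5⌋ + 18 + ⌊18/4⌋ + ⌊19/4⌋ - 2×19) mod 7
= (6 + 33 + 18 + 4 + 4 - 38) mod 7
= 27 mod 7 = 6
h=6 → Friday


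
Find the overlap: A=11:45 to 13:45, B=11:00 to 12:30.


Meeting A: 705-825 (in minutes from midnight)
Meeting B: 660-750
Overlap start = max(705, 660) = 705
Overlap end = min(825, 750) = 750
Overlap = max(0, 750 - 705) = 45 min

45 minutes


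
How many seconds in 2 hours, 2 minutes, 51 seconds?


7371 seconds

Hours: 2 × 3600 = 7200
Minutes: 2 × 60 = 120
Seconds: 51
Total = 7200 + 120 + 51 = 7371


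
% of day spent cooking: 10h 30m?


43.8%

Time: 630 minutes
Day: 1440 minutes
Percentage = (630/1440) × 100 ≈ 43.8%


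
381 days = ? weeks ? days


54 weeks 3 days

Weeks: 381 ÷ 7 = 54 remainder 3


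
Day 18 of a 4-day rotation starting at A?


Shifts: A, B, C, D
Start: A (index 0)
Day 18: (0 + 18 - 1) mod 4
= 17 mod 4
= 1
Index 1 → shift B

Shift B


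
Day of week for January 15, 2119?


Sunday

Zeller's congruence:
q=15, m=13, k=18, j=21
h = (15 + ⌊13×14/5⌋ + 18 + ⌊18/4⌋ + ⌊21/4⌋ - 2×21) mod 7
= (15 + 36 + 18 + 4 + 5 - 42) mod 7
= 36 mod 7 = 1
h=1 → Sunday


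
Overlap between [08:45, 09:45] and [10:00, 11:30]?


Meeting A: 525-585 (in minutes from midnight)
Meeting B: 600-690
Overlap start = max(525, 600) = 600
Overlap end = min(585, 690) = 585
Overlap = max(0, 585 - 600) = 0 min

0 minutes


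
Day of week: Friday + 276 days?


Start: Friday (index 4)
(4 + 276) mod 7
= 280 mod 7
= 0
Index 0 → Monday

Monday


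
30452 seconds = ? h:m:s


Hours: 30452 ÷ 3600 = 8 remainder 1652
Minutes: 1652 ÷ 60 = 27 remainder 32
Seconds: 32

8h 27m 32s


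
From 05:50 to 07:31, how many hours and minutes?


1h 41m

End time in minutes: 7×60 + 31 = 451
Start time in minutes: 5×60 + 50 = 350
Difference = 451 - 350 = 101 minutes
= 1 hours 41 minutes


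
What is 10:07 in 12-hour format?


10:07 AM

Hour: 10
10 < 12 → AM


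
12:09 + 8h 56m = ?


Start: 729 minutes from midnight
Add: 536 minutes
Total: 1265 minutes
Hours: 1265 ÷ 60 = 21 remainder 5

21:05


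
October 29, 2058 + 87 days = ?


January 24, 2059

Start: October 29, 2058
Add 87 days
October 29 → November 1: 31 - 29 + 1 = 3 days (87 - 3 = 84 left)
November 1 → December 1: 30 - 1 + 1 = 30 days (84 - 30 = 54 left)
December 1 → January 1: 31 - 1 + 1 = 31 days (54 - 31 = 23 left)
January 1 + 23 = January 24, 2059


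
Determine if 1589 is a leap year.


No

Rules: divisible by 4 AND (not by 100 OR by 400)
1589 ÷ 4 = 397 remainder 1 → not divisible by 4
Not divisible by 4 → not a leap year


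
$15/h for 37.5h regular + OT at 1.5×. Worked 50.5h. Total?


$855.00

Regular: 37.5h × $15 = $562.50
Overtime: 50.5 - 37.5 = 13.0h
OT pay: 13.0h × $15 × 1.5 = $292.50
Total = $562.50 + $292.50 = $855.00


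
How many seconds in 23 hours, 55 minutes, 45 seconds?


86145 seconds

Hours: 23 × 3600 = 82800
Minutes: 55 × 60 = 3300
Seconds: 45
Total = 82800 + 3300 + 45 = 86145


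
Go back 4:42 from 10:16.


05:34

Start: 616 minutes from midnight
Subtract: 282 minutes
Remaining: 616 - 282 = 334
Hours: 5, Minutes: 34


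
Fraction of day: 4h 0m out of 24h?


Total minutes: 4×60 + 0 = 240
Day = 24×60 = 1440 minutes
Fraction = 240/1440 ≈ 0.1667
As a percentage: 240/1440 × 100 ≈ 16.67%

0.1667 (16.67%)


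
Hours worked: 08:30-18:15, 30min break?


9h 15m (555 minutes)

Total time = (18×60+15) - (8×60+30)
= 1095 - 510 = 585 min
Minus break: 585 - 30 = 555 min
= 9h 15m


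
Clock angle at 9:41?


44.5°

Hour hand = 9×30 + 41×0.5 = 290.5°
Minute hand = 41×6 = 246°
Difference = |290.5 - 246| = 44.5°


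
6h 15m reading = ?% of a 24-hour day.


26.0%

Time: 375 minutes
Day: 1440 minutes
Percentage = (375/1440) × 100 ≈ 26.0%


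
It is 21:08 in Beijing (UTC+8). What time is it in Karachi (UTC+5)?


Time difference = UTC+5 - UTC+8 = -3 hours
New hour = (21 -3) mod 24
= 18 mod 24 = 18
Minutes unchanged → 18:08

18:08


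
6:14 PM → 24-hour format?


Input: 6:14 PM
PM: 6 + 12 = 18

18:14


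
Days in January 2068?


31 days

Month: January (month 1)
January has 31 days


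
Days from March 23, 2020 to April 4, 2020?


12 days

From March 23, 2020 to April 4, 2020
Rest of March 2020: 31 - 23 = 8
Days into April 2020: 4
Total = 8 + 4 = 12 days


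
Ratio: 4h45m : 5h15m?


19:21 (0.90)

Duration 1: 285 minutes
Duration 2: 315 minutes
Ratio = 285:315
GCD = 15
Simplified = 19:21
As a decimal: 19/21 ≈ 0.90


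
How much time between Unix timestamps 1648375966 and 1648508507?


132541 seconds (36.8 hours / 1.53 days)

Difference = 1648508507 - 1648375966 = 132541 seconds
In hours: 132541 / 3600 ≈ 36.8
In days: 132541 / 86400 ≈ 1.53


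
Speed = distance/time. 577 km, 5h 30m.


104.9 km/h

Distance: 577 km
Time: 5h 30m = 330 min = 330/60 = 11/2 hours
Speed = 577 ÷ (11/2) = 577 × 2 / 11 = 1154/11 ≈ 104.9 km/h


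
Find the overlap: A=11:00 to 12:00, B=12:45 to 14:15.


Meeting A: 660-720 (in minutes from midnight)
Meeting B: 765-855
Overlap start = max(660, 765) = 765
Overlap end = min(720, 855) = 720
Overlap = max(0, 720 - 765) = 0 min

0 minutes


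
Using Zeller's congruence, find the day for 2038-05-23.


Zeller's congruence:
q=23, m=5, k=38, j=20
h = (23 + ⌊13×6/5⌋ + 38 + ⌊38/4⌋ + ⌊20/4⌋ - 2×20) mod 7
= (23 + 15 + 38 + 9 + 5 - 40) mod 7
= 50 mod 7 = 1
h=1 → Sunday

Sunday


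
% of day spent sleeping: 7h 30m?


Time: 450 minutes
Day: 1440 minutes
Percentage = (450/1440) × 100 ≈ 31.3%

31.3%


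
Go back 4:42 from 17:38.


Start: 1058 minutes from midnight
Subtract: 282 minutes
Remaining: 1058 - 282 = 776
Hours: 12, Minutes: 56

12:56


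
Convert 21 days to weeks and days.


3 weeks 0 days

Weeks: 21 ÷ 7 = 3 remainder 0


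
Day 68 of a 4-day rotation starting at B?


Shifts: A, B, C, D
Start: B (index 1)
Day 68: (1 + 68 - 1) mod 4
= 68 mod 4
= 0
Index 0 → shift A

Shift A


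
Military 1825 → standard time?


6:25 PM

Hour: 18
18 - 12 = 6 → PM


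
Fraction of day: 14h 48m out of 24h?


Total minutes: 14×60 + 48 = 888
Day = 24×60 = 1440 minutes
Fraction = 888/1440 ≈ 0.6167
As a percentage: 888/1440 × 100 ≈ 61.67%

0.6167 (61.67%)


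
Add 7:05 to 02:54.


09:59

Start: 174 minutes from midnight
Add: 425 minutes
Total: 599 minutes
Hours: 599 ÷ 60 = 9 remainder 59


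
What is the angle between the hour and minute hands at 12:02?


Hour hand (12 ≡ 0 on the dial): 0×30 + 2×0.5 = 1.0°
Minute hand = 2×6 = 12°
Difference = |1.0 - 12| = 11.0°

11.0°


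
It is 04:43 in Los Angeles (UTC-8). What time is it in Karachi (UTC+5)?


Time difference = UTC+5 - UTC-8 = +13 hours
New hour = (4 + 13) mod 24
= 17 mod 24 = 17
Minutes unchanged → 17:43

17:43


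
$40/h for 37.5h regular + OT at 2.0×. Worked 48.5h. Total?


$2380.00

Regular: 37.5h × $40 = $1500.00
Overtime: 48.5 - 37.5 = 11.0h
OT pay: 11.0h × $40 × 2.0 = $880.00
Total = $1500.00 + $880.00 = $2380.00


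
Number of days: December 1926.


Month: December (month 12)
December has 31 days

31 days


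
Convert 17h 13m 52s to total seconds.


62032 seconds

Hours: 17 × 3600 = 61200
Minutes: 13 × 60 = 780
Seconds: 52
Total = 61200 + 780 + 52 = 62032


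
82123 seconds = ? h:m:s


22h 48m 43s

Hours: 82123 ÷ 3600 = 22 remainder 2923
Minutes: 2923 ÷ 60 = 48 remainder 43
Seconds: 43


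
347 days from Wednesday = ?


Sunday

Start: Wednesday (index 2)
(2 + 347) mod 7
= 349 mod 7
= 6
Index 6 → Sunday


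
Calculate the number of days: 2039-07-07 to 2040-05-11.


From July 7, 2039 to May 11, 2040
Rest of July 2039: 31 - 7 = 24
Full months: August 31, September 30, October 31, November 30, December 31, January 31, February 2040 29, March 31, April 30
Days into May 2040: 11
Total = 24 + 31 + 30 + 31 + 30 + 31 + 31 + 29 + 31 + 30 + 11 = 309 days

309 days


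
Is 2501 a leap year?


Rules: divisible by 4 AND (not by 100 OR by 400)
2501 ÷ 4 = 625 remainder 1 → not divisible by 4
Not divisible by 4 → not a leap year

No


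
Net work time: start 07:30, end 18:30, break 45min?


Total time = (18×60+30) - (7×60+30)
= 1110 - 450 = 660 min
Minus break: 660 - 45 = 615 min
= 10h 15m

10h 15m (615 minutes)


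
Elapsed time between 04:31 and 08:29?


End time in minutes: 8×60 + 29 = 509
Start time in minutes: 4×60 + 31 = 271
Difference = 509 - 271 = 238 minutes
= 3 hours 58 minutes

3h 58m


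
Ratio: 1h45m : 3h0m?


7:12 (0.58)

Duration 1: 105 minutes
Duration 2: 180 minutes
Ratio = 105:180
GCD = 15
Simplified = 7:12
As a decimal: 7/12 ≈ 0.58


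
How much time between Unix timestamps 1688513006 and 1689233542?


Difference = 1689233542 - 1688513006 = 720536 seconds
In hours: 720536 / 3600 ≈ 200.1
In days: 720536 / 86400 ≈ 8.34

720536 seconds (200.1 hours / 8.34 days)


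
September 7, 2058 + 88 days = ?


Start: September 7, 2058
Add 88 days
September 7 → October 1: 30 - 7 + 1 = 24 days (88 - 24 = 64 left)
October 1 → November 1: 31 - 1 + 1 = 31 days (64 - 31 = 33 left)
November 1 → December 1: 30 - 1 + 1 = 30 days (33 - 30 = 3 left)
December 1 + 3 = December 4, 2058

December 4, 2058


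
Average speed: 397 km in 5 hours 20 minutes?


74.4 km/h

Distance: 397 km
Time: 5h 20m = 320 min = 320/60 = 16/3 hours
Speed = 397 ÷ (16/3) = 397 × 3 / 16 = 1191/16 ≈ 74.4 km/h


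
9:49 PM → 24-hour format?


Input: 9:49 PM
PM: 9 + 12 = 21

21:49


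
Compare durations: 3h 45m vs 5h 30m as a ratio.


Duration 1: 225 minutes
Duration 2: 330 minutes
Ratio = 225:330
GCD = 15
Simplified = 15:22
As a decimal: 15/22 ≈ 0.68

15:22 (0.68)


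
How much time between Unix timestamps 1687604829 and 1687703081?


98252 seconds (27.3 hours / 1.14 days)

Difference = 1687703081 - 1687604829 = 98252 seconds
In hours: 98252 / 3600 ≈ 27.3
In days: 98252 / 86400 ≈ 1.14


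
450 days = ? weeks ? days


Weeks: 450 ÷ 7 = 64 remainder 2

64 weeks 2 days


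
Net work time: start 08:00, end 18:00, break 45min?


Total time = (18×60+0) - (8×60+0)
= 1080 - 480 = 600 min
Minus break: 600 - 45 = 555 min
= 9h 15m

9h 15m (555 minutes)


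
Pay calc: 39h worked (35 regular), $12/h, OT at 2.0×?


Regular: 35h × $12 = $420.00
Overtime: 39 - 35 = 4h
OT pay: 4h × $12 × 2.0 = $96.00
Total = $420.00 + $96.00 = $516.00

$516.00


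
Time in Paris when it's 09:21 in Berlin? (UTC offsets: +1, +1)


09:21

Time difference = UTC+1 - UTC+1 = +0 hours
New hour = (9 + 0) mod 24
= 9 mod 24 = 9
Minutes unchanged → 09:21


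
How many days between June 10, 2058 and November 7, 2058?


150 days

From June 10, 2058 to November 7, 2058
Rest of June 2058: 30 - 10 = 20
Full months: July 31, August 31, September 30, October 31
Days into November 2058: 7
Total = 20 + 31 + 31 + 30 + 31 + 7 = 150 days


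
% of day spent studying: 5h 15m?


Time: 315 minutes
Day: 1440 minutes
Percentage = (315/1440) × 100 ≈ 21.9%

21.9%


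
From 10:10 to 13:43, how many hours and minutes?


3h 33m

End time in minutes: 13×60 + 43 = 823
Start time in minutes: 10×60 + 10 = 610
Difference = 823 - 610 = 213 minutes
= 3 hours 33 minutes


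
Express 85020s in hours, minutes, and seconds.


Hours: 85020 ÷ 3600 = 23 remainder 2220
Minutes: 2220 ÷ 60 = 37 remainder 0
Seconds: 0

23h 37m 0s


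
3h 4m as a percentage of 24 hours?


0.1278 (12.78%)

Total minutes: 3×60 + 4 = 184
Day = 24×60 = 1440 minutes
Fraction = 184/1440 ≈ 0.1278
As a percentage: 184/1440 × 100 ≈ 12.78%


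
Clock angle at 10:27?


Hour hand = 10×30 + 27×0.5 = 313.5°
Minute hand = 27×6 = 162°
Difference = |313.5 - 162| = 151.5°

151.5°


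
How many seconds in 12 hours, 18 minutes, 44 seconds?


44324 seconds

Hours: 12 × 3600 = 43200
Minutes: 18 × 60 = 1080
Seconds: 44
Total = 43200 + 1080 + 44 = 44324


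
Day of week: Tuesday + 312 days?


Start: Tuesday (index 1)
(1 + 312) mod 7
= 313 mod 7
= 5
Index 5 → Saturday

Saturday


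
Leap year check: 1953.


No

Rules: divisible by 4 AND (not by 100 OR by 400)
1953 ÷ 4 = 488 remainder 1 → not divisible by 4
Not divisible by 4 → not a leap year


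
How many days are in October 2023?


31 days

Month: October (month 10)
October has 31 days


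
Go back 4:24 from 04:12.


23:48

Start: 252 minutes from midnight
Subtract: 264 minutes
Remaining: 252 - 264 = -12
Negative → add 24×60 = 1428
Hours: 23, Minutes: 48


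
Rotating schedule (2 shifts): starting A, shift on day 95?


Shift A

Shifts: A, B
Start: A (index 0)
Day 95: (0 + 95 - 1) mod 2
= 94 mod 2
= 0
Index 0 → shift A


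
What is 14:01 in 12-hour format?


2:01 PM

Hour: 14
14 - 12 = 2 → PM


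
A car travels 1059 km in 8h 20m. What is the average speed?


Distance: 1059 km
Time: 8h 20m = 500 min = 500/60 = 25/3 hours
Speed = 1059 ÷ (25/3) = 1059 × 3 / 25 = 3177/25 ≈ 127.1 km/h

127.1 km/h


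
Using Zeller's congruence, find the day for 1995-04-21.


Zeller's congruence:
q=21, m=4, k=95, j=19
h = (21 + ⌊13×5/5⌋ + 95 + ⌊95/4⌋ + ⌊19/4⌋ - 2×19) mod 7
= (21 + 13 + 95 + 23 + 4 - 38) mod 7
= 118 mod 7 = 6
h=6 → Friday

Friday


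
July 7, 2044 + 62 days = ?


September 7, 2044

Start: July 7, 2044
Add 62 days
July 7 → August 1: 31 - 7 + 1 = 25 days (62 - 25 = 37 left)
August 1 → September 1: 31 - 1 + 1 = 31 days (37 - 31 = 6 left)
September 1 + 6 = September 7, 2044


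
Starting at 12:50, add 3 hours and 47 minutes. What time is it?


16:37

Start: 770 minutes from midnight
Add: 227 minutes
Total: 997 minutes
Hours: 997 ÷ 60 = 16 remainder 37


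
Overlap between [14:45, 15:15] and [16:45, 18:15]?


Meeting A: 885-915 (in minutes from midnight)
Meeting B: 1005-1095
Overlap start = max(885, 1005) = 1005
Overlap end = min(915, 1095) = 915
Overlap = max(0, 915 - 1005) = 0 min

0 minutes


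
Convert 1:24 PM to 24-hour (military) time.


13:24

Input: 1:24 PM
PM: 1 + 12 = 13


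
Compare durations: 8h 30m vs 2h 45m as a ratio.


Duration 1: 510 minutes
Duration 2: 165 minutes
Ratio = 510:165
GCD = 15
Simplified = 34:11
As a decimal: 34/11 ≈ 3.09

34:11 (3.09)


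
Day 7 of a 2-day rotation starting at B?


Shift B

Shifts: A, B
Start: B (index 1)
Day 7: (1 + 7 - 1) mod 2
= 7 mod 2
= 1
Index 1 → shift B


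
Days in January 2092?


Month: January (month 1)
January has 31 days

31 days


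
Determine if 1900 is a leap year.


No

Rules: divisible by 4 AND (not by 100 OR by 400)
1900 ÷ 4 = 475 exactly → divisible by 4
1900 ÷ 100 = 19 exactly → divisible by 100
1900 ÷ 400 = 4 remainder 300 → not divisible by 400
Divisible by 100 but not by 400 → not a leap year


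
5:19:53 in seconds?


Hours: 5 × 3600 = 18000
Minutes: 19 × 60 = 1140
Seconds: 53
Total = 18000 + 1140 + 53 = 19193

19193 seconds


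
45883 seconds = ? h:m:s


12h 44m 43s

Hours: 45883 ÷ 3600 = 12 remainder 2683
Minutes: 2683 ÷ 60 = 44 remainder 43
Seconds: 43


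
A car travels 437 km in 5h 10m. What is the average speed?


84.6 km/h

Distance: 437 km
Time: 5h 10m = 310 min = 310/60 = 31/6 hours
Speed = 437 ÷ (31/6) = 437 × 6 / 31 = 2622/31 ≈ 84.6 km/h


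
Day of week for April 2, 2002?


Zeller's congruence:
q=2, m=4, k=2, j=20
h = (2 + ⌊13×5/5⌋ + 2 + ⌊2/4⌋ + ⌊20/4⌋ - 2×20) mod 7
= (2 + 13 + 2 + 0 + 5 - 40) mod 7
= -18 mod 7 = 3
h=3 → Tuesday

Tuesday


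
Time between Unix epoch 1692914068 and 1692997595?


83527 seconds (23.2 hours / 0.97 days)

Difference = 1692997595 - 1692914068 = 83527 seconds
In hours: 83527 / 3600 ≈ 23.2
In days: 83527 / 86400 ≈ 0.97


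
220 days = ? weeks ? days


31 weeks 3 days

Weeks: 220 ÷ 7 = 31 remainder 3


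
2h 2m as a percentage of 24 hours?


Total minutes: 2×60 + 2 = 122
Day = 24×60 = 1440 minutes
Fraction = 122/1440 ≈ 0.0847
As a percentage: 122/1440 × 100 ≈ 8.47%

0.0847 (8.47%)


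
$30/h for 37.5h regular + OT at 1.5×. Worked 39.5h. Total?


Regular: 37.5h × $30 = $1125.00
Overtime: 39.5 - 37.5 = 2.0h
OT pay: 2.0h × $30 × 1.5 = $90.00
Total = $1125.00 + $90.00 = $1215.00

$1215.00


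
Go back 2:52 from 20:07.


17:15

Start: 1207 minutes from midnight
Subtract: 172 minutes
Remaining: 1207 - 172 = 1035
Hours: 17, Minutes: 15


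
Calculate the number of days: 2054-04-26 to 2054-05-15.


From April 26, 2054 to May 15, 2054
Rest of April 2054: 30 - 26 = 4
Days into May 2054: 15
Total = 4 + 15 = 19 days

19 days


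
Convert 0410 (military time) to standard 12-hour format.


4:10 AM

Hour: 4
4 < 12 → AM


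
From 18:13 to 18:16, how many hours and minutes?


End time in minutes: 18×60 + 16 = 1096
Start time in minutes: 18×60 + 13 = 1093
Difference = 1096 - 1093 = 3 minutes
= 0 hours 3 minutes

0h 3m


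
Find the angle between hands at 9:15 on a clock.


Hour hand = 9×30 + 15×0.5 = 277.5°
Minute hand = 15×6 = 90°
Difference = |277.5 - 90| = 187.5°
Since > 180°: 360 - 187.5 = 172.5°

172.5°


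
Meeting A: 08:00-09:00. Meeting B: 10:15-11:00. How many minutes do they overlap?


0 minutes

Meeting A: 480-540 (in minutes from midnight)
Meeting B: 615-660
Overlap start = max(480, 615) = 615
Overlap end = min(540, 660) = 540
Overlap = max(0, 540 - 615) = 0 min


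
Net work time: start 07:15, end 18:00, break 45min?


Total time = (18×60+0) - (7×60+15)
= 1080 - 435 = 645 min
Minus break: 645 - 45 = 600 min
= 10h 0m

10h 0m (600 minutes)


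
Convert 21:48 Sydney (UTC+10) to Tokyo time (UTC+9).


20:48

Time difference = UTC+9 - UTC+10 = -1 hours
New hour = (21 -1) mod 24
= 20 mod 24 = 20
Minutes unchanged → 20:48


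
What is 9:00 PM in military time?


21:00

Input: 9:00 PM
PM: 9 + 12 = 21


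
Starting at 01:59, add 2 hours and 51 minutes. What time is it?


04:50

Start: 119 minutes from midnight
Add: 171 minutes
Total: 290 minutes
Hours: 290 ÷ 60 = 4 remainder 50


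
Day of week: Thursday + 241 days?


Start: Thursday (index 3)
(3 + 241) mod 7
= 244 mod 7
= 6
Index 6 → Sunday

Sunday


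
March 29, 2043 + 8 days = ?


Start: March 29, 2043
Add 8 days
March 29 → April 1: 31 - 29 + 1 = 3 days (8 - 3 = 5 left)
April 1 + 5 = April 6, 2043

April 6, 2043


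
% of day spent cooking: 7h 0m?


29.2%

Time: 420 minutes
Day: 1440 minutes
Percentage = (420/1440) × 100 ≈ 29.2%


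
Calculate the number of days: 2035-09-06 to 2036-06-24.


292 days

From September 6, 2035 to June 24, 2036
Rest of September 2035: 30 - 6 = 24
Full months: October 31, November 30, December 31, January 31, February 2036 29, March 31, April 30, May 31
Days into June 2036: 24
Total = 24 + 31 + 30 + 31 + 31 + 29 + 31 + 30 + 31 + 24 = 292 days


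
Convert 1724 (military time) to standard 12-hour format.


Hour: 17
17 - 12 = 5 → PM

5:24 PM


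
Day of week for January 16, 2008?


Wednesday

Zeller's congruence:
q=16, m=13, k=7, j=20
h = (16 + ⌊13×14/5⌋ + 7 + ⌊7/4⌋ + ⌊20/4⌋ - 2×20) mod 7
= (16 + 36 + 7 + 1 + 5 - 40) mod 7
= 25 mod 7 = 4
h=4 → Wednesday


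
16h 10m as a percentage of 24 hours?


0.6736 (67.36%)

Total minutes: 16×60 + 10 = 970
Day = 24×60 = 1440 minutes
Fraction = 970/1440 ≈ 0.6736
As a percentage: 970/1440 × 100 ≈ 67.36%


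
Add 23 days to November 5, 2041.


November 28, 2041

Start: November 5, 2041
Add 23 days
November 5 + 23 = November 28, 2041


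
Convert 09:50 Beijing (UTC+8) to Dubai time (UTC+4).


Time difference = UTC+4 - UTC+8 = -4 hours
New hour = (9 -4) mod 24
= 5 mod 24 = 5
Minutes unchanged → 05:50

05:50


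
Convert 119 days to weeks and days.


17 weeks 0 days

Weeks: 119 ÷ 7 = 17 remainder 0


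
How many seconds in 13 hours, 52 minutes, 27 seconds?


Hours: 13 × 3600 = 46800
Minutes: 52 × 60 = 3120
Seconds: 27
Total = 46800 + 3120 + 27 = 49947

49947 seconds


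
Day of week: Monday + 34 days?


Start: Monday (index 0)
(0 + 34) mod 7
= 34 mod 7
= 6
Index 6 → Sunday

Sunday


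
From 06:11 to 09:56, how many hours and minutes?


End time in minutes: 9×60 + 56 = 596
Start time in minutes: 6×60 + 11 = 371
Difference = 596 - 371 = 225 minutes
= 3 hours 45 minutes

3h 45m


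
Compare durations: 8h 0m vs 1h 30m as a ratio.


Duration 1: 480 minutes
Duration 2: 90 minutes
Ratio = 480:90
GCD = 30
Simplified = 16:3
As a decimal: 16/3 ≈ 5.33

16:3 (5.33)


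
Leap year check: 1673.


No

Rules: divisible by 4 AND (not by 100 OR by 400)
1673 ÷ 4 = 418 remainder 1 → not divisible by 4
Not divisible by 4 → not a leap year


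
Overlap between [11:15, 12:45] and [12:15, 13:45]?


30 minutes

Meeting A: 675-765 (in minutes from midnight)
Meeting B: 735-825
Overlap start = max(675, 735) = 735
Overlap end = min(765, 825) = 765
Overlap = max(0, 765 - 735) = 30 min


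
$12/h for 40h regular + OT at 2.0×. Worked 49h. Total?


$696.00

Regular: 40h × $12 = $480.00
Overtime: 49 - 40 = 9h
OT pay: 9h × $12 × 2.0 = $216.00
Total = $480.00 + $216.00 = $696.00


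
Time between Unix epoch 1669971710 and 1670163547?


Difference = 1670163547 - 1669971710 = 191837 seconds
In hours: 191837 / 3600 ≈ 53.3
In days: 191837 / 86400 ≈ 2.22

191837 seconds (53.3 hours / 2.22 days)


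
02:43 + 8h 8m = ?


10:51

Start: 163 minutes from midnight
Add: 488 minutes
Total: 651 minutes
Hours: 651 ÷ 60 = 10 remainder 51


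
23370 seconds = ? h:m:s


Hours: 23370 ÷ 3600 = 6 remainder 1770
Minutes: 1770 ÷ 60 = 29 remainder 30
Seconds: 30

6h 29m 30s


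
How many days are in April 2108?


Month: April (month 4)
April has 30 days

30 days


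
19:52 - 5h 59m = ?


Start: 1192 minutes from midnight
Subtract: 359 minutes
Remaining: 1192 - 359 = 833
Hours: 13, Minutes: 53

13:53


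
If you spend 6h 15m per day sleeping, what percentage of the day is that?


Time: 375 minutes
Day: 1440 minutes
Percentage = (375/1440) × 100 ≈ 26.0%

26.0%


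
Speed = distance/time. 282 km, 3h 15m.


Distance: 282 km
Time: 3h 15m = 195 min = 195/60 = 13/4 hours
Speed = 282 ÷ (13/4) = 282 × 4 / 13 = 1128/13 ≈ 86.8 km/h

86.8 km/h


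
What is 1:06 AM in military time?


01:06

Input: 1:06 AM
AM hour stays: 1


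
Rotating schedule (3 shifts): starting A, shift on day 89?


Shifts: A, B, C
Start: A (index 0)
Day 89: (0 + 89 - 1) mod 3
= 88 mod 3
= 1
Index 1 → shift B

Shift B


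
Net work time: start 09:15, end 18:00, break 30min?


8h 15m (495 minutes)

Total time = (18×60+0) - (9×60+15)
= 1080 - 555 = 525 min
Minus break: 525 - 30 = 495 min
= 8h 15m


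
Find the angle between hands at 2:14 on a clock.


17.0°

Hour hand = 2×30 + 14×0.5 = 67.0°
Minute hand = 14×6 = 84°
Difference = |67.0 - 84| = 17.0°


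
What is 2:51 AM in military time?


02:51

Input: 2:51 AM
AM hour stays: 2


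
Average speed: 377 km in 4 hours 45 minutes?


Distance: 377 km
Time: 4h 45m = 285 min = 285/60 = 19/4 hours
Speed = 377 ÷ (19/4) = 377 × 4 / 19 = 1508/19 ≈ 79.4 km/h

79.4 km/h


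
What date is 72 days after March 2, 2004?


Start: March 2, 2004
Add 72 days
March 2 → April 1: 31 - 2 + 1 = 30 days (72 - 30 = 42 left)
April 1 → May 1: 30 - 1 + 1 = 30 days (42 - 30 = 12 left)
May 1 + 12 = May 13, 2004

May 13, 2004


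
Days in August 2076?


31 days

Month: August (month 8)
August has 31 days


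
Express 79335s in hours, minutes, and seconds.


22h 2m 15s

Hours: 79335 ÷ 3600 = 22 remainder 135
Minutes: 135 ÷ 60 = 2 remainder 15
Seconds: 15


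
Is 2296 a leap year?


Yes

Rules: divisible by 4 AND (not by 100 OR by 400)
2296 ÷ 4 = 574 exactly → divisible by 4
2296 ÷ 100 = 22 remainder 96 → not divisible by 100
Divisible by 4 but not by 100 → leap year


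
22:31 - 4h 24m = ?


18:07

Start: 1351 minutes from midnight
Subtract: 264 minutes
Remaining: 1351 - 264 = 1087
Hours: 18, Minutes: 7


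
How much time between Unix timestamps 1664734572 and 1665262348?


Difference = 1665262348 - 1664734572 = 527776 seconds
In hours: 527776 / 3600 ≈ 146.6
In days: 527776 / 86400 ≈ 6.11

527776 seconds (146.6 hours / 6.11 days)


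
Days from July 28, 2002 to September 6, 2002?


40 days

From July 28, 2002 to September 6, 2002
Rest of July 2002: 31 - 28 = 3
Full months: August 31
Days into September 2002: 6
Total = 3 + 31 + 6 = 40 days


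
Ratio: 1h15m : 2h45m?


Duration 1: 75 minutes
Duration 2: 165 minutes
Ratio = 75:165
GCD = 15
Simplified = 5:11
As a decimal: 5/11 ≈ 0.45

5:11 (0.45)


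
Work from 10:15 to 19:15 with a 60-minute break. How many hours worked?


8h 0m (480 minutes)

Total time = (19×60+15) - (10×60+15)
= 1155 - 615 = 540 min
Minus break: 540 - 60 = 480 min
= 8h 0m


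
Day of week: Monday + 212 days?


Wednesday

Start: Monday (index 0)
(0 + 212) mod 7
= 212 mod 7
= 2
Index 2 → Wednesday


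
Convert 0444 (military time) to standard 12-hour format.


4:44 AM

Hour: 4
4 < 12 → AM


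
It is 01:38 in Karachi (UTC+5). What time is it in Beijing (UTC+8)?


Time difference = UTC+8 - UTC+5 = +3 hours
New hour = (1 + 3) mod 24
= 4 mod 24 = 4
Minutes unchanged → 04:38

04:38


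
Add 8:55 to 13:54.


Start: 834 minutes from midnight
Add: 535 minutes
Total: 1369 minutes
Hours: 1369 ÷ 60 = 22 remainder 49

22:49


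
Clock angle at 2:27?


88.5°

Hour hand = 2×30 + 27×0.5 = 73.5°
Minute hand = 27×6 = 162°
Difference = |73.5 - 162| = 88.5°


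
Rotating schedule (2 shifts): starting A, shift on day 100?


Shifts: A, B
Start: A (index 0)
Day 100: (0 + 100 - 1) mod 2
= 99 mod 2
= 1
Index 1 → shift B

Shift B


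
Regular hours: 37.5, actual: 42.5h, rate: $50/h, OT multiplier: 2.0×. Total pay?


$2375.00

Regular: 37.5h × $50 = $1875.00
Overtime: 42.5 - 37.5 = 5.0h
OT pay: 5.0h × $50 × 2.0 = $500.00
Total = $1875.00 + $500.00 = $2375.00


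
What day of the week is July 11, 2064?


Zeller's congruence:
q=11, m=7, k=64, j=20
h = (11 + ⌊13×8/5⌋ + 64 + ⌊64/4⌋ + ⌊20/4⌋ - 2×20) mod 7
= (11 + 20 + 64 + 16 + 5 - 40) mod 7
= 76 mod 7 = 6
h=6 → Friday

Friday


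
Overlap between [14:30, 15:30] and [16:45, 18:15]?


Meeting A: 870-930 (in minutes from midnight)
Meeting B: 1005-1095
Overlap start = max(870, 1005) = 1005
Overlap end = min(930, 1095) = 930
Overlap = max(0, 930 - 1005) = 0 min

0 minutes


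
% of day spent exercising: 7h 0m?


Time: 420 minutes
Day: 1440 minutes
Percentage = (420/1440) × 100 ≈ 29.2%

29.2%


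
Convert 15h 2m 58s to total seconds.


54178 seconds

Hours: 15 × 3600 = 54000
Minutes: 2 × 60 = 120
Seconds: 58
Total = 54000 + 120 + 58 = 54178


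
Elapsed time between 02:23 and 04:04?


End time in minutes: 4×60 + 4 = 244
Start time in minutes: 2×60 + 23 = 143
Difference = 244 - 143 = 101 minutes
= 1 hours 41 minutes

1h 41m


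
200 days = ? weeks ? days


Weeks: 200 ÷ 7 = 28 remainder 4

28 weeks 4 days


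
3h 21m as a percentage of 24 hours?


0.1396 (13.96%)

Total minutes: 3×60 + 21 = 201
Day = 24×60 = 1440 minutes
Fraction = 201/1440 ≈ 0.1396
As a percentage: 201/1440 × 100 ≈ 13.96%


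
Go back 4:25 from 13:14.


Start: 794 minutes from midnight
Subtract: 265 minutes
Remaining: 794 - 265 = 529
Hours: 8, Minutes: 49

08:49


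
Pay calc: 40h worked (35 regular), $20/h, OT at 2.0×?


Regular: 35h × $20 = $700.00
Overtime: 40 - 35 = 5h
OT pay: 5h × $20 × 2.0 = $200.00
Total = $700.00 + $200.00 = $900.00

$900.00


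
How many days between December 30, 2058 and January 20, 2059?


From December 30, 2058 to January 20, 2059
Rest of December 2058: 31 - 30 = 1
Days into January 2059: 20
Total = 1 + 20 = 21 days

21 days


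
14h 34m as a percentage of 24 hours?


0.6069 (60.69%)

Total minutes: 14×60 + 34 = 874
Day = 24×60 = 1440 minutes
Fraction = 874/1440 ≈ 0.6069
As a percentage: 874/1440 × 100 ≈ 60.69%


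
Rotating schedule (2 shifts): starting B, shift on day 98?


Shift A

Shifts: A, B
Start: B (index 1)
Day 98: (1 + 98 - 1) mod 2
= 98 mod 2
= 0
Index 0 → shift A


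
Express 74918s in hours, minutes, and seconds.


Hours: 74918 ÷ 3600 = 20 remainder 2918
Minutes: 2918 ÷ 60 = 48 remainder 38
Seconds: 38

20h 48m 38s


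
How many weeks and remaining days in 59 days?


Weeks: 59 ÷ 7 = 8 remainder 3

8 weeks 3 days


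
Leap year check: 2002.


Rules: divisible by 4 AND (not by 100 OR by 400)
2002 ÷ 4 = 500 remainder 2 → not divisible by 4
Not divisible by 4 → not a leap year

No


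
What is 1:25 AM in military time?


Input: 1:25 AM
AM hour stays: 1

01:25


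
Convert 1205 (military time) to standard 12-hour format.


12:05 PM

Hour: 12
12 → 12 PM (noon)


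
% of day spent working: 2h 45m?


Time: 165 minutes
Day: 1440 minutes
Percentage = (165/1440) × 100 ≈ 11.5%

11.5%


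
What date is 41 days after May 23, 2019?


July 3, 2019

Start: May 23, 2019
Add 41 days
May 23 → June 1: 31 - 23 + 1 = 9 days (41 - 9 = 32 left)
June 1 → July 1: 30 - 1 + 1 = 30 days (32 - 30 = 2 left)
July 1 + 2 = July 3, 2019


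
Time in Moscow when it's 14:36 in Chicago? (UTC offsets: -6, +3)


Time difference = UTC+3 - UTC-6 = +9 hours
New hour = (14 + 9) mod 24
= 23 mod 24 = 23
Minutes unchanged → 23:36

23:36


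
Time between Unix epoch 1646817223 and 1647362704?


Difference = 1647362704 - 1646817223 = 545481 seconds
In hours: 545481 / 3600 ≈ 151.5
In days: 545481 / 86400 ≈ 6.31

545481 seconds (151.5 hours / 6.31 days)


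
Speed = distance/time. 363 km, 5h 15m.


Distance: 363 km
Time: 5h 15m = 315 min = 315/60 = 21/4 hours
Speed = 363 ÷ (21/4) = 363 × 4 / 21 = 1452/21 ≈ 69.1 km/h

69.1 km/h


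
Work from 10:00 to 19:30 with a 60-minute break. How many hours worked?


8h 30m (510 minutes)

Total time = (19×60+30) - (10×60+0)
= 1170 - 600 = 570 min
Minus break: 570 - 60 = 510 min
= 8h 30m


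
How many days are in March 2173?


31 days

Month: March (month 3)
March has 31 days


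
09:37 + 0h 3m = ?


09:40

Start: 577 minutes from midnight
Add: 3 minutes
Total: 580 minutes
Hours: 580 ÷ 60 = 9 remainder 40


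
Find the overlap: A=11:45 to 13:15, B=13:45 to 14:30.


0 minutes

Meeting A: 705-795 (in minutes from midnight)
Meeting B: 825-870
Overlap start = max(705, 825) = 825
Overlap end = min(795, 870) = 795
Overlap = max(0, 795 - 825) = 0 min


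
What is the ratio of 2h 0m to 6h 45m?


Duration 1: 120 minutes
Duration 2: 405 minutes
Ratio = 120:405
GCD = 15
Simplified = 8:27
As a decimal: 8/27 ≈ 0.30

8:27 (0.30)


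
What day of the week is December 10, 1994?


Zeller's congruence:
q=10, m=12, k=94, j=19
h = (10 + ⌊13×13/5⌋ + 94 + ⌊94/4⌋ + ⌊19/4⌋ - 2×19) mod 7
= (10 + 33 + 94 + 23 + 4 - 38) mod 7
= 126 mod 7 = 0
h=0 → Saturday

Saturday


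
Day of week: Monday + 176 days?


Start: Monday (index 0)
(0 + 176) mod 7
= 176 mod 7
= 1
Index 1 → Tuesday

Tuesday


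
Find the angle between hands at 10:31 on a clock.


Hour hand = 10×30 + 31×0.5 = 315.5°
Minute hand = 31×6 = 186°
Difference = |315.5 - 186| = 129.5°

129.5°


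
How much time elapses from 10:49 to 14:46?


End time in minutes: 14×60 + 46 = 886
Start time in minutes: 10×60 + 49 = 649
Difference = 886 - 649 = 237 minutes
= 3 hours 57 minutes

3h 57m


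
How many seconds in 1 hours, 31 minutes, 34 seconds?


Hours: 1 × 3600 = 3600
Minutes: 31 × 60 = 1860
Seconds: 34
Total = 3600 + 1860 + 34 = 5494

5494 seconds


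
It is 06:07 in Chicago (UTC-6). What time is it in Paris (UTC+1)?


13:07

Time difference = UTC+1 - UTC-6 = +7 hours
New hour = (6 + 7) mod 24
= 13 mod 24 = 13
Minutes unchanged → 13:07


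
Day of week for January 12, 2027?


Tuesday

Zeller's congruence:
q=12, m=13, k=26, j=20
h = (12 + ⌊13×14/5⌋ + 26 + ⌊26/4⌋ + ⌊20/4⌋ - 2×20) mod 7
= (12 + 36 + 26 + 6 + 5 - 40) mod 7
= 45 mod 7 = 3
h=3 → Tuesday


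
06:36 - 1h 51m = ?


04:45

Start: 396 minutes from midnight
Subtract: 111 minutes
Remaining: 396 - 111 = 285
Hours: 4, Minutes: 45


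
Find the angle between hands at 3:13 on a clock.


Hour hand = 3×30 + 13×0.5 = 96.5°
Minute hand = 13×6 = 78°
Difference = |96.5 - 78| = 18.5°

18.5°


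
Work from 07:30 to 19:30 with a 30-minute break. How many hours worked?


Total time = (19×60+30) - (7×60+30)
= 1170 - 450 = 720 min
Minus break: 720 - 30 = 690 min
= 11h 30m

11h 30m (690 minutes)


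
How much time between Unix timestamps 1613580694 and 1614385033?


Difference = 1614385033 - 1613580694 = 804339 seconds
In hours: 804339 / 3600 ≈ 223.4
In days: 804339 / 86400 ≈ 9.31

804339 seconds (223.4 hours / 9.31 days)


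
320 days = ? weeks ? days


Weeks: 320 ÷ 7 = 45 remainder 5

45 weeks 5 days


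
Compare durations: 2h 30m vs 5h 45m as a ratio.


Duration 1: 150 minutes
Duration 2: 345 minutes
Ratio = 150:345
GCD = 15
Simplified = 10:23
As a decimal: 10/23 ≈ 0.43

10:23 (0.43)


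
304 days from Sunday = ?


Wednesday

Start: Sunday (index 6)
(6 + 304) mod 7
= 310 mod 7
= 2
Index 2 → Wednesday


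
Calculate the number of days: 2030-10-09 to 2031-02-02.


116 days

From October 9, 2030 to February 2, 2031
Rest of October 2030: 31 - 9 = 22
Full months: November 30, December 31, January 31
Days into February 2031: 2
Total = 22 + 30 + 31 + 31 + 2 = 116 days


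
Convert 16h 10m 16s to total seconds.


58216 seconds

Hours: 16 × 3600 = 57600
Minutes: 10 × 60 = 600
Seconds: 16
Total = 57600 + 600 + 16 = 58216


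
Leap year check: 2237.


No

Rules: divisible by 4 AND (not by 100 OR by 400)
2237 ÷ 4 = 559 remainder 1 → not divisible by 4
Not divisible by 4 → not a leap year


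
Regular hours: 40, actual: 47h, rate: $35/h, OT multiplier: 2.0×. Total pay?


$1890.00

Regular: 40h × $35 = $1400.00
Overtime: 47 - 40 = 7h
OT pay: 7h × $35 × 2.0 = $490.00
Total = $1400.00 + $490.00 = $1890.00


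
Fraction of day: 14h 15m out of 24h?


0.5938 (59.38%)

Total minutes: 14×60 + 15 = 855
Day = 24×60 = 1440 minutes
Fraction = 855/1440 ≈ 0.5938
As a percentage: 855/1440 × 100 ≈ 59.38%


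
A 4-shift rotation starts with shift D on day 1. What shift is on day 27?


Shift B

Shifts: A, B, C, D
Start: D (index 3)
Day 27: (3 + 27 - 1) mod 4
= 29 mod 4
= 1
Index 1 → shift B


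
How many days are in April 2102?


30 days

Month: April (month 4)
April has 30 days


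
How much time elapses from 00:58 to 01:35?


End time in minutes: 1×60 + 35 = 95
Start time in minutes: 0×60 + 58 = 58
Difference = 95 - 58 = 37 minutes
= 0 hours 37 minutes

0h 37m


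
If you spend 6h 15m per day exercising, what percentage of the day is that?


Time: 375 minutes
Day: 1440 minutes
Percentage = (375/1440) × 100 ≈ 26.0%

26.0%


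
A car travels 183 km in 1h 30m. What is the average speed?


Distance: 183 km
Time: 1h 30m = 90 min = 90/60 = 3/2 hours
Speed = 183 ÷ (3/2) = 183 × 2 / 3 = 366/3 = 122.0 km/h

122.0 km/h


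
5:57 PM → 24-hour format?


Input: 5:57 PM
PM: 5 + 12 = 17

17:57


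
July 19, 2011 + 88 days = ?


October 15, 2011

Start: July 19, 2011
Add 88 days
July 19 → August 1: 31 - 19 + 1 = 13 days (88 - 13 = 75 left)
August 1 → September 1: 31 - 1 + 1 = 31 days (75 - 31 = 44 left)
September 1 → October 1: 30 - 1 + 1 = 30 days (44 - 30 = 14 left)
October 1 + 14 = October 15, 2011


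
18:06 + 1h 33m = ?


Start: 1086 minutes from midnight
Add: 93 minutes
Total: 1179 minutes
Hours: 1179 ÷ 60 = 19 remainder 39

19:39


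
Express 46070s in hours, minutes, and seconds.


12h 47m 50s

Hours: 46070 ÷ 3600 = 12 remainder 2870
Minutes: 2870 ÷ 60 = 47 remainder 50
Seconds: 50


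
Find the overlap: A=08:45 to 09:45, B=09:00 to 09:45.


45 minutes

Meeting A: 525-585 (in minutes from midnight)
Meeting B: 540-585
Overlap start = max(525, 540) = 540
Overlap end = min(585, 585) = 585
Overlap = max(0, 585 - 540) = 45 min


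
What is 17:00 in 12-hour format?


5:00 PM

Hour: 17
17 - 12 = 5 → PM


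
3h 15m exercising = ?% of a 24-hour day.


Time: 195 minutes
Day: 1440 minutes
Percentage = (195/1440) × 100 ≈ 13.5%

13.5%


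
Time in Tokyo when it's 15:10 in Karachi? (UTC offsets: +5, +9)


19:10

Time difference = UTC+9 - UTC+5 = +4 hours
New hour = (15 + 4) mod 24
= 19 mod 24 = 19
Minutes unchanged → 19:10


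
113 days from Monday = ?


Tuesday

Start: Monday (index 0)
(0 + 113) mod 7
= 113 mod 7
= 1
Index 1 → Tuesday


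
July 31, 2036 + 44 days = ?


September 13, 2036

Start: July 31, 2036
Add 44 days
July 31 → August 1: 31 - 31 + 1 = 1 days (44 - 1 = 43 left)
August 1 → September 1: 31 - 1 + 1 = 31 days (43 - 31 = 12 left)
September 1 + 12 = September 13, 2036


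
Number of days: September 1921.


30 days

Month: September (month 9)
September has 30 days


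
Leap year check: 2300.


Rules: divisible by 4 AND (not by 100 OR by 400)
2300 ÷ 4 = 575 exactly → divisible by 4
2300 ÷ 100 = 23 exactly → divisible by 100
2300 ÷ 400 = 5 remainder 300 → not divisible by 400
Divisible by 100 but not by 400 → not a leap year

No


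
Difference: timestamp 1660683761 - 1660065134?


618627 seconds (171.8 hours / 7.16 days)

Difference = 1660683761 - 1660065134 = 618627 seconds
In hours: 618627 / 3600 ≈ 171.8
In days: 618627 / 86400 ≈ 7.16


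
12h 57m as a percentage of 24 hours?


Total minutes: 12×60 + 57 = 777
Day = 24×60 = 1440 minutes
Fraction = 777/1440 ≈ 0.5396
As a percentage: 777/1440 × 100 ≈ 53.96%

0.5396 (53.96%)


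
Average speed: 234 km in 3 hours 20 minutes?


Distance: 234 km
Time: 3h 20m = 200 min = 200/60 = 10/3 hours
Speed = 234 ÷ (10/3) = 234 × 3 / 10 = 702/10 = 70.2 km/h

70.2 km/h


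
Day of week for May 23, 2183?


Friday

Zeller's congruence:
q=23, m=5, k=83, j=21
h = (23 + ⌊13×6/5⌋ + 83 + ⌊83/4⌋ + ⌊21/4⌋ - 2×21) mod 7
= (23 + 15 + 83 + 20 + 5 - 42) mod 7
= 104 mod 7 = 6
h=6 → Friday


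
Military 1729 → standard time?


5:29 PM

Hour: 17
17 - 12 = 5 → PM


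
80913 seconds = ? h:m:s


22h 28m 33s

Hours: 80913 ÷ 3600 = 22 remainder 1713
Minutes: 1713 ÷ 60 = 28 remainder 33
Seconds: 33


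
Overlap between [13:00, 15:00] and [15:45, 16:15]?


Meeting A: 780-900 (in minutes from midnight)
Meeting B: 945-975
Overlap start = max(780, 945) = 945
Overlap end = min(900, 975) = 900
Overlap = max(0, 900 - 945) = 0 min

0 minutes


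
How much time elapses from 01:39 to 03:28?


1h 49m

End time in minutes: 3×60 + 28 = 208
Start time in minutes: 1×60 + 39 = 99
Difference = 208 - 99 = 109 minutes
= 1 hours 49 minutes


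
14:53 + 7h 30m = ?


Start: 893 minutes from midnight
Add: 450 minutes
Total: 1343 minutes
Hours: 1343 ÷ 60 = 22 remainder 23

22:23


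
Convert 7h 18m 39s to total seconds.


26319 seconds

Hours: 7 × 3600 = 25200
Minutes: 18 × 60 = 1080
Seconds: 39
Total = 25200 + 1080 + 39 = 26319


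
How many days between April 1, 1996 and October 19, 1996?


201 days

From April 1, 1996 to October 19, 1996
Rest of April 1996: 30 - 1 = 29
Full months: May 31, June 30, July 31, August 31, September 30
Days into October 1996: 19
Total = 29 + 31 + 30 + 31 + 31 + 30 + 19 = 201 days
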